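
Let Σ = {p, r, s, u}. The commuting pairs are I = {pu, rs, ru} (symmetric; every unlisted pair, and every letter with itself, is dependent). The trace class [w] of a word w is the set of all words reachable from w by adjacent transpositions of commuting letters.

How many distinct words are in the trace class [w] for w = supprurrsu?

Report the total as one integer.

105

#0=s has no predecessor
#1=u depends on [0:s]
#2=p depends on [0:s]
#3=p depends on [2:p]
#4=r depends on [3:p]
#5=u depends on [1:u]
#6=r depends on [4:r]
#7=r depends on [6:r]
#8=s depends on [3:p, 5:u]
#9=u depends on [8:s]
sources: [0:s]
N(rest) = Σ N(rest − s) over sources s of rest; N(one piece) = 1:
  size 1 → [7]=1  [9]=1
  size 2 → [6,7]=1  [7,9]=2  [8,9]=1
  size 3 → [4,6,7]=1  [5,8,9]=1  [6,7,9]=3  [7,8,9]=3
  size 4 → [1,5,8,9]=1  [4,6,7,9]=4  [5,7,8,9]=4  [6,7,8,9]=6
  size 5 → [1,5,7,8,9]=5  [4,6,7,8,9]=10  [5,6,7,8,9]=10
  size 6 → [1,5,6,7,8,9]=15  [3,4,6,7,8,9]=10  [4,5,6,7,8,9]=20
  size 7 → [1,4,5,6,7,8,9]=35  [2,3,4,6,7,8,9]=10  [3,4,5,6,7,8,9]=30
  size 8 → [1,3,4,5,6,7,8,9]=65  [2,3,4,5,6,7,8,9]=40
  first=0(s) contributes 105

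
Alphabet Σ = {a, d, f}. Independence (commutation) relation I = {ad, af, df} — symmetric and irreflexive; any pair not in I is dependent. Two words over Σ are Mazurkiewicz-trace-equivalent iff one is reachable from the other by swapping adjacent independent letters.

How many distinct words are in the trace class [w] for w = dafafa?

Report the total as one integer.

0(d) covers ∅
1(a) covers ∅
2(f) covers ∅
3(a) covers 1:a
4(f) covers 2:f
5(a) covers 3:a
floor of heap: 0:d, 1:a, 2:f
completions by unplaced set U, small U first (add the entries for U minus each lowest piece of U):
  |U|=1: {0}:1  {4}:1  {5}:1
  |U|=2: {0,4}:2  {0,5}:2  {2,4}:1  {3,5}:1  {4,5}:2
  |U|=3: {0,2,4}:3  {0,3,5}:3  {0,4,5}:6  {1,3,5}:1  {2,4,5}:3  {3,4,5}:3
  |U|=4: {0,1,3,5}:4  {0,2,4,5}:12  {0,3,4,5}:12  {1,3,4,5}:4  {2,3,4,5}:6
  start at 0(d): 10
  start at 1(a): 30
  start at 2(f): 20
sum over floor = 60

60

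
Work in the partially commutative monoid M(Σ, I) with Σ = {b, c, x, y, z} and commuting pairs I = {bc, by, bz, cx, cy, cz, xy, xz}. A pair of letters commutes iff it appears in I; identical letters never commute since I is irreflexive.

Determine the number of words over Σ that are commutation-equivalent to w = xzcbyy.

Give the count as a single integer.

60

#0=x has no predecessor
#1=z has no predecessor
#2=c has no predecessor
#3=b depends on [0:x]
#4=y depends on [1:z]
#5=y depends on [4:y]
sources: [0:x, 1:z, 2:c]
N(rest) = Σ N(rest − s) over sources s of rest; N(one piece) = 1:
  size 1 → [2]=1  [3]=1  [5]=1
  size 2 → [0,3]=1  [2,3]=2  [2,5]=2  [3,5]=2  [4,5]=1
  size 3 → [0,2,3]=3  [0,3,5]=3  [1,4,5]=1  [2,3,5]=6  [2,4,5]=3  [3,4,5]=3
  size 4 → [0,2,3,5]=12  [0,3,4,5]=6  [1,2,4,5]=4  [1,3,4,5]=4  [2,3,4,5]=12
  first=0(x) contributes 20
  first=1(z) contributes 30
  first=2(c) contributes 10
|[w]| = 60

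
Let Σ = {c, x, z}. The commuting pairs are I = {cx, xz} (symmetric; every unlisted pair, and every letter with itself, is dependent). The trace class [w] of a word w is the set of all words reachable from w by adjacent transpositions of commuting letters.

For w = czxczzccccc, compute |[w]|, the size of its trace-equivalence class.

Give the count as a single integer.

11

piece 0:c — minimal
piece 1:z rests on {0:c}
piece 2:x — minimal
piece 3:c rests on {1:z}
piece 4:z rests on {3:c}
piece 5:z rests on {4:z}
piece 6:c rests on {5:z}
piece 7:c rests on {6:c}
piece 8:c rests on {7:c}
piece 9:c rests on {8:c}
piece 10:c rests on {9:c}
minimal pieces: {0:c, 2:x}
ways to finish when only these pieces remain (= sum over removing one remaining piece with nothing left below it):
  1 left: {2}→1  {10}→1
  2 left: {2,10}→2  {9,10}→1
  3 left: {2,9,10}→3  {8,9,10}→1
  4 left: {2,8,9,10}→4  {7,8,9,10}→1
  5 left: {2,7,8,9,10}→5  {6,7,8,9,10}→1
  6 left: {2,6,7,8,9,10}→6  {5,6,7,8,9,10}→1
  7 left: {2,5,6,7,8,9,10}→7  {4,5,6,7,8,9,10}→1
  8 left: {2,4,5,6,7,8,9,10}→8  {3,4,5,6,7,8,9,10}→1
  9 left: {1,3,4,5,6,7,8,9,10}→1  {2,3,4,5,6,7,8,9,10}→9
  placing 0:c first → 10 extensions
  placing 2:x first → 1 extensions
total linear extensions = 11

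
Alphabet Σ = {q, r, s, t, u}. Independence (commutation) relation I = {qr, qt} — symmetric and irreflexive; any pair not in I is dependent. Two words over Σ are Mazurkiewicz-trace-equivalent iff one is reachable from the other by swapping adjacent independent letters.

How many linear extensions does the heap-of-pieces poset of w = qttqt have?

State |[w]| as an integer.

10

#0=q has no predecessor
#1=t has no predecessor
#2=t depends on [1:t]
#3=q depends on [0:q]
#4=t depends on [2:t]
sources: [0:q, 1:t]
N(rest) = Σ N(rest − s) over sources s of rest; N(one piece) = 1:
  size 1 → [3]=1  [4]=1
  size 2 → [0,3]=1  [2,4]=1  [3,4]=2
  size 3 → [0,3,4]=3  [1,2,4]=1  [2,3,4]=3
  first=0(q) contributes 4
  first=1(t) contributes 6
|[w]| = 10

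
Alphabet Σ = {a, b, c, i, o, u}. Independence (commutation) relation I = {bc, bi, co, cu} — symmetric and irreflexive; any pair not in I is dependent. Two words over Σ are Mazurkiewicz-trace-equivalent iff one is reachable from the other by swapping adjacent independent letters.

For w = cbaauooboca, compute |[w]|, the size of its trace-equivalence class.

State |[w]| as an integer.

drop 0:c onto floor
drop 1:b onto floor
drop 2:a onto {0:c, 1:b}
drop 3:a onto {2:a}
drop 4:u onto {3:a}
drop 5:o onto {4:u}
drop 6:o onto {5:o}
drop 7:b onto {6:o}
drop 8:o onto {7:b}
drop 9:c onto {3:a}
drop 10:a onto {8:o, 9:c}
ground layer = {0:c, 1:b}
drop-orders for the pieces not yet dropped (sum over which currently-grounded one goes next):
  1 to go: {10} 1
  2 to go: {8,10} 1  {9,10} 1
  3 to go: {7,8,10} 1  {8,9,10} 2
  4 to go: {6,7,8,10} 1  {7,8,9,10} 3
  5 to go: {5,6,7,8,10} 1  {6,7,8,9,10} 4
  6 to go: {4,5,6,7,8,10} 1  {5,6,7,8,9,10} 5
  7 to go: {4,5,6,7,8,9,10} 6
  8 to go: {3,4,5,6,7,8,9,10} 6
  9 to go: {2,3,4,5,6,7,8,9,10} 6
  if 0:c drops first: 6 orders
  if 1:b drops first: 6 orders
heap linearizations: 12

12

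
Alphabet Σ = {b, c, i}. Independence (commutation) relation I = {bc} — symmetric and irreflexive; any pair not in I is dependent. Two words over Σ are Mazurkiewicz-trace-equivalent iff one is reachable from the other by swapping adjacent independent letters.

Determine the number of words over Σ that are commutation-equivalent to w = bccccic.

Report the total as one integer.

0(b) covers ∅
1(c) covers ∅
2(c) covers 1:c
3(c) covers 2:c
4(c) covers 3:c
5(i) covers 0:b, 4:c
6(c) covers 5:i
floor of heap: 0:b, 1:c
completions by unplaced set U, small U first (add the entries for U minus each lowest piece of U):
  |U|=1: {6}:1
  |U|=2: {5,6}:1
  |U|=3: {0,5,6}:1  {4,5,6}:1
  |U|=4: {0,4,5,6}:2  {3,4,5,6}:1
  |U|=5: {0,3,4,5,6}:3  {2,3,4,5,6}:1
  start at 0(b): 1
  start at 1(c): 4
sum over floor = 5

5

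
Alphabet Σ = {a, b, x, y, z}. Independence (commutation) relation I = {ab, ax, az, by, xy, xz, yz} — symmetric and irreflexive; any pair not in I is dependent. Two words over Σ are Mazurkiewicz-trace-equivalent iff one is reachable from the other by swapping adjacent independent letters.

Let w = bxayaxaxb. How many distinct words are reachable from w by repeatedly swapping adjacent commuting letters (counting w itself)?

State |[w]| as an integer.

126

#0=b has no predecessor
#1=x depends on [0:b]
#2=a has no predecessor
#3=y depends on [2:a]
#4=a depends on [3:y]
#5=x depends on [1:x]
#6=a depends on [4:a]
#7=x depends on [5:x]
#8=b depends on [7:x]
sources: [0:b, 2:a]
N(rest) = Σ N(rest − s) over sources s of rest; N(one piece) = 1:
  size 1 → [6]=1  [8]=1
  size 2 → [4,6]=1  [6,8]=2  [7,8]=1
  size 3 → [3,4,6]=1  [4,6,8]=3  [5,7,8]=1  [6,7,8]=3
  size 4 → [1,5,7,8]=1  [2,3,4,6]=1  [3,4,6,8]=4  [4,6,7,8]=6  [5,6,7,8]=4
  size 5 → [0,1,5,7,8]=1  [1,5,6,7,8]=5  [2,3,4,6,8]=5  [3,4,6,7,8]=10  [4,5,6,7,8]=10
  size 6 → [0,1,5,6,7,8]=6  [1,4,5,6,7,8]=15  [2,3,4,6,7,8]=15  [3,4,5,6,7,8]=20
  size 7 → [0,1,4,5,6,7,8]=21  [1,3,4,5,6,7,8]=35  [2,3,4,5,6,7,8]=35
  first=0(b) contributes 70
  first=2(a) contributes 56
|[w]| = 126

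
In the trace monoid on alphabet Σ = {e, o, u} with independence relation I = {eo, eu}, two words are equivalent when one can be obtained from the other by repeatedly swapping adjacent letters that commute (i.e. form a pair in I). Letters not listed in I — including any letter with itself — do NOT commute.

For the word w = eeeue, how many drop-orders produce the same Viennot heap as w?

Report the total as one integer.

0(e) covers ∅
1(e) covers 0:e
2(e) covers 1:e
3(u) covers ∅
4(e) covers 2:e
floor of heap: 0:e, 3:u
completions by unplaced set U, small U first (add the entries for U minus each lowest piece of U):
  |U|=1: {3}:1  {4}:1
  |U|=2: {2,4}:1  {3,4}:2
  |U|=3: {1,2,4}:1  {2,3,4}:3
  start at 0(e): 4
  start at 3(u): 1
sum over floor = 5

5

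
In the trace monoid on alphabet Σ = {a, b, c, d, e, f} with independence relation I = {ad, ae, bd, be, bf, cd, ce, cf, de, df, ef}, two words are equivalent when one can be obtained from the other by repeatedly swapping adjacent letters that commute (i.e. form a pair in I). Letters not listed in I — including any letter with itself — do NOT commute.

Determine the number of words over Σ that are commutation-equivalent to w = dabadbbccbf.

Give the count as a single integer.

piece 0:d — minimal
piece 1:a — minimal
piece 2:b rests on {1:a}
piece 3:a rests on {2:b}
piece 4:d rests on {0:d}
piece 5:b rests on {3:a}
piece 6:b rests on {5:b}
piece 7:c rests on {6:b}
piece 8:c rests on {7:c}
piece 9:b rests on {8:c}
piece 10:f rests on {3:a}
minimal pieces: {0:d, 1:a}
ways to finish when only these pieces remain (= sum over removing one remaining piece with nothing left below it):
  1 left: {4}→1  {9}→1  {10}→1
  2 left: {0,4}→1  {4,9}→2  {4,10}→2  {8,9}→1  {9,10}→2
  3 left: {0,4,9}→3  {0,4,10}→3  {4,8,9}→3  {4,9,10}→6  {7,8,9}→1  {8,9,10}→3
  4 left: {0,4,8,9}→6  {0,4,9,10}→12  {4,7,8,9}→4  {4,8,9,10}→12  {6,7,8,9}→1  {7,8,9,10}→4
  5 left: {0,4,7,8,9}→10  {0,4,8,9,10}→30  {4,6,7,8,9}→5  {4,7,8,9,10}→20  {5,6,7,8,9}→1  {6,7,8,9,10}→5
  6 left: {0,4,6,7,8,9}→15  {0,4,7,8,9,10}→60  {4,5,6,7,8,9}→6  {4,6,7,8,9,10}→30  {5,6,7,8,9,10}→6
  7 left: {0,4,5,6,7,8,9}→21  {0,4,6,7,8,9,10}→105  {3,5,6,7,8,9,10}→6  {4,5,6,7,8,9,10}→42
  8 left: {0,4,5,6,7,8,9,10}→168  {2,3,5,6,7,8,9,10}→6  {3,4,5,6,7,8,9,10}→48
  9 left: {0,3,4,5,6,7,8,9,10}→216  {1,2,3,5,6,7,8,9,10}→6  {2,3,4,5,6,7,8,9,10}→54
  placing 0:d first → 60 extensions
  placing 1:a first → 270 extensions
total linear extensions = 330

330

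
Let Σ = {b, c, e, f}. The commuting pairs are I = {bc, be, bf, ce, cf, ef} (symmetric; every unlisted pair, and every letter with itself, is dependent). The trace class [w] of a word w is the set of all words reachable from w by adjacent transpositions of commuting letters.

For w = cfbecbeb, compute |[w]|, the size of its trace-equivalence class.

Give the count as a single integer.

1680

drop 0:c onto floor
drop 1:f onto floor
drop 2:b onto floor
drop 3:e onto floor
drop 4:c onto {0:c}
drop 5:b onto {2:b}
drop 6:e onto {3:e}
drop 7:b onto {5:b}
ground layer = {0:c, 1:f, 2:b, 3:e}
drop-orders for the pieces not yet dropped (sum over which currently-grounded one goes next):
  1 to go: {1} 1  {4} 1  {6} 1  {7} 1
  2 to go: {0,4} 1  {1,4} 2  {1,6} 2  {1,7} 2  {3,6} 1  {4,6} 2  {4,7} 2  {5,7} 1  {6,7} 2
  3 to go: {0,1,4} 3  {0,4,6} 3  {0,4,7} 3  {1,3,6} 3  {1,4,6} 6  {1,4,7} 6  {1,5,7} 3  {1,6,7} 6  {2,5,7} 1  {3,4,6} 3  {3,6,7} 3  {4,5,7} 3  {4,6,7} 6  {5,6,7} 3
  4 to go: {0,1,4,6} 12  {0,1,4,7} 12  {0,3,4,6} 6  {0,4,5,7} 6  {0,4,6,7} 12  {1,2,5,7} 4  {1,3,4,6} 12  {1,3,6,7} 12  {1,4,5,7} 12  {1,4,6,7} 24  {1,5,6,7} 12  {2,4,5,7} 4  {2,5,6,7} 4  {3,4,6,7} 12  {3,5,6,7} 6  {4,5,6,7} 12
  5 to go: {0,1,3,4,6} 30  {0,1,4,5,7} 30  {0,1,4,6,7} 60  {0,2,4,5,7} 10  {0,3,4,6,7} 30  {0,4,5,6,7} 30  {1,2,4,5,7} 20  {1,2,5,6,7} 20  {1,3,4,6,7} 60  {1,3,5,6,7} 30  {1,4,5,6,7} 60  {2,3,5,6,7} 10  {2,4,5,6,7} 20  {3,4,5,6,7} 30
  6 to go: {0,1,2,4,5,7} 60  {0,1,3,4,6,7} 180  {0,1,4,5,6,7} 180  {0,2,4,5,6,7} 60  {0,3,4,5,6,7} 90  {1,2,3,5,6,7} 60  {1,2,4,5,6,7} 120  {1,3,4,5,6,7} 180  {2,3,4,5,6,7} 60
  if 0:c drops first: 420 orders
  if 1:f drops first: 210 orders
  if 2:b drops first: 630 orders
  if 3:e drops first: 420 orders
heap linearizations: 1680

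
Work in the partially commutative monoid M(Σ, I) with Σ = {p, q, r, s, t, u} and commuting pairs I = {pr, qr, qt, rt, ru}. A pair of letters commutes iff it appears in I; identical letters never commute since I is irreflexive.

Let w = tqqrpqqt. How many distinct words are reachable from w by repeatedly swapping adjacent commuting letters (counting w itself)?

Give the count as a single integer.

72

drop 0:t onto floor
drop 1:q onto floor
drop 2:q onto {1:q}
drop 3:r onto floor
drop 4:p onto {0:t, 2:q}
drop 5:q onto {4:p}
drop 6:q onto {5:q}
drop 7:t onto {4:p}
ground layer = {0:t, 1:q, 3:r}
drop-orders for the pieces not yet dropped (sum over which currently-grounded one goes next):
  1 to go: {3} 1  {6} 1  {7} 1
  2 to go: {3,6} 2  {3,7} 2  {5,6} 1  {6,7} 2
  3 to go: {3,5,6} 3  {3,6,7} 6  {5,6,7} 3
  4 to go: {3,5,6,7} 12  {4,5,6,7} 3
  5 to go: {0,4,5,6,7} 3  {2,4,5,6,7} 3  {3,4,5,6,7} 15
  6 to go: {0,2,4,5,6,7} 6  {0,3,4,5,6,7} 18  {1,2,4,5,6,7} 3  {2,3,4,5,6,7} 18
  if 0:t drops first: 21 orders
  if 1:q drops first: 42 orders
  if 3:r drops first: 9 orders
heap linearizations: 72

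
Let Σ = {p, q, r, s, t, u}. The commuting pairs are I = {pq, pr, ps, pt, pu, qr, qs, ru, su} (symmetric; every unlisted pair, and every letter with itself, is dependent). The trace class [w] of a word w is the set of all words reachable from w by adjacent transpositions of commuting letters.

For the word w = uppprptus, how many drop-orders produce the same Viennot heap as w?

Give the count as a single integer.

piece 0:u — minimal
piece 1:p — minimal
piece 2:p rests on {1:p}
piece 3:p rests on {2:p}
piece 4:r — minimal
piece 5:p rests on {3:p}
piece 6:t rests on {0:u, 4:r}
piece 7:u rests on {6:t}
piece 8:s rests on {6:t}
minimal pieces: {0:u, 1:p, 4:r}
ways to finish when only these pieces remain (= sum over removing one remaining piece with nothing left below it):
  1 left: {5}→1  {7}→1  {8}→1
  2 left: {3,5}→1  {5,7}→2  {5,8}→2  {7,8}→2
  3 left: {2,3,5}→1  {3,5,7}→3  {3,5,8}→3  {5,7,8}→6  {6,7,8}→2
  4 left: {0,6,7,8}→2  {1,2,3,5}→1  {2,3,5,7}→4  {2,3,5,8}→4  {3,5,7,8}→12  {4,6,7,8}→2  {5,6,7,8}→8
  5 left: {0,4,6,7,8}→4  {0,5,6,7,8}→10  {1,2,3,5,7}→5  {1,2,3,5,8}→5  {2,3,5,7,8}→20  {3,5,6,7,8}→20  {4,5,6,7,8}→10
  6 left: {0,3,5,6,7,8}→30  {0,4,5,6,7,8}→24  {1,2,3,5,7,8}→30  {2,3,5,6,7,8}→40  {3,4,5,6,7,8}→30
  7 left: {0,2,3,5,6,7,8}→70  {0,3,4,5,6,7,8}→84  {1,2,3,5,6,7,8}→70  {2,3,4,5,6,7,8}→70
  placing 0:u first → 140 extensions
  placing 1:p first → 224 extensions
  placing 4:r first → 140 extensions
total linear extensions = 504

504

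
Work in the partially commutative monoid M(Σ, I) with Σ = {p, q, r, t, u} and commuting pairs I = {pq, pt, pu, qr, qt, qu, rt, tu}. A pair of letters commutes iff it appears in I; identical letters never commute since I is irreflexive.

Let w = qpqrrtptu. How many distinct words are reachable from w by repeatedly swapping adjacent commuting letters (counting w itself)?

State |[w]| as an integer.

1512

0(q) covers ∅
1(p) covers ∅
2(q) covers 0:q
3(r) covers 1:p
4(r) covers 3:r
5(t) covers ∅
6(p) covers 4:r
7(t) covers 5:t
8(u) covers 4:r
floor of heap: 0:q, 1:p, 5:t
completions by unplaced set U, small U first (add the entries for U minus each lowest piece of U):
  |U|=1: {2}:1  {6}:1  {7}:1  {8}:1
  |U|=2: {0,2}:1  {2,6}:2  {2,7}:2  {2,8}:2  {5,7}:1  {6,7}:2  {6,8}:2  {7,8}:2
  |U|=3: {0,2,6}:3  {0,2,7}:3  {0,2,8}:3  {2,5,7}:3  {2,6,7}:6  {2,6,8}:6  {2,7,8}:6  {4,6,8}:2  {5,6,7}:3  {5,7,8}:3  {6,7,8}:6
  |U|=4: {0,2,5,7}:6  {0,2,6,7}:12  {0,2,6,8}:12  {0,2,7,8}:12  {2,4,6,8}:8  {2,5,6,7}:12  {2,5,7,8}:12  {2,6,7,8}:24  {3,4,6,8}:2  {4,6,7,8}:8  {5,6,7,8}:12
  |U|=5: {0,2,4,6,8}:20  {0,2,5,6,7}:30  {0,2,5,7,8}:30  {0,2,6,7,8}:60  {1,3,4,6,8}:2  {2,3,4,6,8}:10  {2,4,6,7,8}:40  {2,5,6,7,8}:60  {3,4,6,7,8}:10  {4,5,6,7,8}:20
  |U|=6: {0,2,3,4,6,8}:30  {0,2,4,6,7,8}:120  {0,2,5,6,7,8}:180  {1,2,3,4,6,8}:12  {1,3,4,6,7,8}:12  {2,3,4,6,7,8}:60  {2,4,5,6,7,8}:120  {3,4,5,6,7,8}:30
  |U|=7: {0,1,2,3,4,6,8}:42  {0,2,3,4,6,7,8}:210  {0,2,4,5,6,7,8}:420  {1,2,3,4,6,7,8}:84  {1,3,4,5,6,7,8}:42  {2,3,4,5,6,7,8}:210
  start at 0(q): 336
  start at 1(p): 840
  start at 5(t): 336
sum over floor = 1512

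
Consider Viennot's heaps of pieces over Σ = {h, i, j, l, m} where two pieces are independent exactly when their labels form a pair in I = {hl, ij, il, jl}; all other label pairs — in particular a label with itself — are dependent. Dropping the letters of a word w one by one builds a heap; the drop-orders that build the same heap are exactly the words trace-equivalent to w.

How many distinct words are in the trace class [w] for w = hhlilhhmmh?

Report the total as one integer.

21

drop 0:h onto floor
drop 1:h onto {0:h}
drop 2:l onto floor
drop 3:i onto {1:h}
drop 4:l onto {2:l}
drop 5:h onto {3:i}
drop 6:h onto {5:h}
drop 7:m onto {4:l, 6:h}
drop 8:m onto {7:m}
drop 9:h onto {8:m}
ground layer = {0:h, 2:l}
drop-orders for the pieces not yet dropped (sum over which currently-grounded one goes next):
  1 to go: {9} 1
  2 to go: {8,9} 1
  3 to go: {7,8,9} 1
  4 to go: {4,7,8,9} 1  {6,7,8,9} 1
  5 to go: {2,4,7,8,9} 1  {4,6,7,8,9} 2  {5,6,7,8,9} 1
  6 to go: {2,4,6,7,8,9} 3  {3,5,6,7,8,9} 1  {4,5,6,7,8,9} 3
  7 to go: {1,3,5,6,7,8,9} 1  {2,4,5,6,7,8,9} 6  {3,4,5,6,7,8,9} 4
  8 to go: {0,1,3,5,6,7,8,9} 1  {1,3,4,5,6,7,8,9} 5  {2,3,4,5,6,7,8,9} 10
  if 0:h drops first: 15 orders
  if 2:l drops first: 6 orders
heap linearizations: 21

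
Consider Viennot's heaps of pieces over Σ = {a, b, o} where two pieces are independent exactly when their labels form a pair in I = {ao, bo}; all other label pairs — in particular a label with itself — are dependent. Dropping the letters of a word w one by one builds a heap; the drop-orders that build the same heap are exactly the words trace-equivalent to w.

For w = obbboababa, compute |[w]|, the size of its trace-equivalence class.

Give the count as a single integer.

drop 0:o onto floor
drop 1:b onto floor
drop 2:b onto {1:b}
drop 3:b onto {2:b}
drop 4:o onto {0:o}
drop 5:a onto {3:b}
drop 6:b onto {5:a}
drop 7:a onto {6:b}
drop 8:b onto {7:a}
drop 9:a onto {8:b}
ground layer = {0:o, 1:b}
drop-orders for the pieces not yet dropped (sum over which currently-grounded one goes next):
  1 to go: {4} 1  {9} 1
  2 to go: {0,4} 1  {4,9} 2  {8,9} 1
  3 to go: {0,4,9} 3  {4,8,9} 3  {7,8,9} 1
  4 to go: {0,4,8,9} 6  {4,7,8,9} 4  {6,7,8,9} 1
  5 to go: {0,4,7,8,9} 10  {4,6,7,8,9} 5  {5,6,7,8,9} 1
  6 to go: {0,4,6,7,8,9} 15  {3,5,6,7,8,9} 1  {4,5,6,7,8,9} 6
  7 to go: {0,4,5,6,7,8,9} 21  {2,3,5,6,7,8,9} 1  {3,4,5,6,7,8,9} 7
  8 to go: {0,3,4,5,6,7,8,9} 28  {1,2,3,5,6,7,8,9} 1  {2,3,4,5,6,7,8,9} 8
  if 0:o drops first: 9 orders
  if 1:b drops first: 36 orders
heap linearizations: 45

45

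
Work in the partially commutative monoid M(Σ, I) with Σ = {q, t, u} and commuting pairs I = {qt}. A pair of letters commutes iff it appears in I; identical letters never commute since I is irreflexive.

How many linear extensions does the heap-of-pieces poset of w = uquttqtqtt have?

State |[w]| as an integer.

0(u) covers ∅
1(q) covers 0:u
2(u) covers 1:q
3(t) covers 2:u
4(t) covers 3:t
5(q) covers 2:u
6(t) covers 4:t
7(q) covers 5:q
8(t) covers 6:t
9(t) covers 8:t
floor of heap: 0:u
completions by unplaced set U, small U first (add the entries for U minus each lowest piece of U):
  |U|=1: {7}:1  {9}:1
  |U|=2: {5,7}:1  {7,9}:2  {8,9}:1
  |U|=3: {5,7,9}:3  {6,8,9}:1  {7,8,9}:3
  |U|=4: {4,6,8,9}:1  {5,7,8,9}:6  {6,7,8,9}:4
  |U|=5: {3,4,6,8,9}:1  {4,6,7,8,9}:5  {5,6,7,8,9}:10
  |U|=6: {3,4,6,7,8,9}:6  {4,5,6,7,8,9}:15
  |U|=7: {3,4,5,6,7,8,9}:21
  |U|=8: {2,3,4,5,6,7,8,9}:21
  start at 0(u): 21

21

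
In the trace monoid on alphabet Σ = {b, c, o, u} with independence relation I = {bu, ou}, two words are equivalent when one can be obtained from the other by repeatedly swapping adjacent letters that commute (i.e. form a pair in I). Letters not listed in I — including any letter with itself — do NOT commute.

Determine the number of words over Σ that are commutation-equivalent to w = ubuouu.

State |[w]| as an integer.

15

piece 0:u — minimal
piece 1:b — minimal
piece 2:u rests on {0:u}
piece 3:o rests on {1:b}
piece 4:u rests on {2:u}
piece 5:u rests on {4:u}
minimal pieces: {0:u, 1:b}
ways to finish when only these pieces remain (= sum over removing one remaining piece with nothing left below it):
  1 left: {3}→1  {5}→1
  2 left: {1,3}→1  {3,5}→2  {4,5}→1
  3 left: {1,3,5}→3  {2,4,5}→1  {3,4,5}→3
  4 left: {0,2,4,5}→1  {1,3,4,5}→6  {2,3,4,5}→4
  placing 0:u first → 10 extensions
  placing 1:b first → 5 extensions
total linear extensions = 15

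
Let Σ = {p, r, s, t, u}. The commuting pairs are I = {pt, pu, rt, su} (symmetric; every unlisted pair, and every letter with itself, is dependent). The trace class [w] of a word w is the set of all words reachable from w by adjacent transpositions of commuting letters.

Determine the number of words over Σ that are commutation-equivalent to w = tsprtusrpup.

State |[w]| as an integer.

piece 0:t — minimal
piece 1:s rests on {0:t}
piece 2:p rests on {1:s}
piece 3:r rests on {2:p}
piece 4:t rests on {1:s}
piece 5:u rests on {3:r, 4:t}
piece 6:s rests on {3:r, 4:t}
piece 7:r rests on {5:u, 6:s}
piece 8:p rests on {7:r}
piece 9:u rests on {7:r}
piece 10:p rests on {8:p}
minimal pieces: {0:t}
ways to finish when only these pieces remain (= sum over removing one remaining piece with nothing left below it):
  1 left: {9}→1  {10}→1
  2 left: {8,10}→1  {9,10}→2
  3 left: {8,9,10}→3
  4 left: {7,8,9,10}→3
  5 left: {5,7,8,9,10}→3  {6,7,8,9,10}→3
  6 left: {5,6,7,8,9,10}→6
  7 left: {3,5,6,7,8,9,10}→6  {4,5,6,7,8,9,10}→6
  8 left: {2,3,5,6,7,8,9,10}→6  {3,4,5,6,7,8,9,10}→12
  9 left: {2,3,4,5,6,7,8,9,10}→18
  placing 0:t first → 18 extensions

18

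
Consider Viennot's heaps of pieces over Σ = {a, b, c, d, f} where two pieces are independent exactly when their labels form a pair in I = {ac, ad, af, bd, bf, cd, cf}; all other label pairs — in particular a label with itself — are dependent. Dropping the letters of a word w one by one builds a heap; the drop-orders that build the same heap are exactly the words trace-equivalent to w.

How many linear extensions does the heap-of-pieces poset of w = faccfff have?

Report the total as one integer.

#0=f has no predecessor
#1=a has no predecessor
#2=c has no predecessor
#3=c depends on [2:c]
#4=f depends on [0:f]
#5=f depends on [4:f]
#6=f depends on [5:f]
sources: [0:f, 1:a, 2:c]
N(rest) = Σ N(rest − s) over sources s of rest; N(one piece) = 1:
  size 1 → [1]=1  [3]=1  [6]=1
  size 2 → [1,3]=2  [1,6]=2  [2,3]=1  [3,6]=2  [5,6]=1
  size 3 → [1,2,3]=3  [1,3,6]=6  [1,5,6]=3  [2,3,6]=3  [3,5,6]=3  [4,5,6]=1
  size 4 → [0,4,5,6]=1  [1,2,3,6]=12  [1,3,5,6]=12  [1,4,5,6]=4  [2,3,5,6]=6  [3,4,5,6]=4
  size 5 → [0,1,4,5,6]=5  [0,3,4,5,6]=5  [1,2,3,5,6]=30  [1,3,4,5,6]=20  [2,3,4,5,6]=10
  first=0(f) contributes 60
  first=1(a) contributes 15
  first=2(c) contributes 30
|[w]| = 105

105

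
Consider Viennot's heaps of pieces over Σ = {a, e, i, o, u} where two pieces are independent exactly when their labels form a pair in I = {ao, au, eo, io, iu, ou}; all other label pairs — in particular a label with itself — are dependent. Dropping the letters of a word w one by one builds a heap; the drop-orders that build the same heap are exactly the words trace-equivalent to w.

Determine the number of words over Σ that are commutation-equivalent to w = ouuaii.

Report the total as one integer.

#0=o has no predecessor
#1=u has no predecessor
#2=u depends on [1:u]
#3=a has no predecessor
#4=i depends on [3:a]
#5=i depends on [4:i]
sources: [0:o, 1:u, 3:a]
N(rest) = Σ N(rest − s) over sources s of rest; N(one piece) = 1:
  size 1 → [0]=1  [2]=1  [5]=1
  size 2 → [0,2]=2  [0,5]=2  [1,2]=1  [2,5]=2  [4,5]=1
  size 3 → [0,1,2]=3  [0,2,5]=6  [0,4,5]=3  [1,2,5]=3  [2,4,5]=3  [3,4,5]=1
  size 4 → [0,1,2,5]=12  [0,2,4,5]=12  [0,3,4,5]=4  [1,2,4,5]=6  [2,3,4,5]=4
  first=0(o) contributes 10
  first=1(u) contributes 20
  first=3(a) contributes 30
|[w]| = 60

60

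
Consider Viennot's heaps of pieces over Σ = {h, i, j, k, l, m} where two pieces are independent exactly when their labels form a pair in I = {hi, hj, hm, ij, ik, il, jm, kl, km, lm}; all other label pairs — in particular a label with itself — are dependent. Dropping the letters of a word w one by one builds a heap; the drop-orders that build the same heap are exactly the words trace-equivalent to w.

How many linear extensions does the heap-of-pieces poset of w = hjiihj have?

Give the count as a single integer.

0(h) covers ∅
1(j) covers ∅
2(i) covers ∅
3(i) covers 2:i
4(h) covers 0:h
5(j) covers 1:j
floor of heap: 0:h, 1:j, 2:i
completions by unplaced set U, small U first (add the entries for U minus each lowest piece of U):
  |U|=1: {3}:1  {4}:1  {5}:1
  |U|=2: {0,4}:1  {1,5}:1  {2,3}:1  {3,4}:2  {3,5}:2  {4,5}:2
  |U|=3: {0,3,4}:3  {0,4,5}:3  {1,3,5}:3  {1,4,5}:3  {2,3,4}:3  {2,3,5}:3  {3,4,5}:6
  |U|=4: {0,1,4,5}:6  {0,2,3,4}:6  {0,3,4,5}:12  {1,2,3,5}:6  {1,3,4,5}:12  {2,3,4,5}:12
  start at 0(h): 30
  start at 1(j): 30
  start at 2(i): 30
sum over floor = 90

90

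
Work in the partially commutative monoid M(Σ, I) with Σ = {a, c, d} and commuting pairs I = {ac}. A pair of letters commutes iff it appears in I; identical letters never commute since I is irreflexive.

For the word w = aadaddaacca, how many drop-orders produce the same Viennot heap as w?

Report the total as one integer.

10

#0=a has no predecessor
#1=a depends on [0:a]
#2=d depends on [1:a]
#3=a depends on [2:d]
#4=d depends on [3:a]
#5=d depends on [4:d]
#6=a depends on [5:d]
#7=a depends on [6:a]
#8=c depends on [5:d]
#9=c depends on [8:c]
#10=a depends on [7:a]
sources: [0:a]
N(rest) = Σ N(rest − s) over sources s of rest; N(one piece) = 1:
  size 1 → [9]=1  [10]=1
  size 2 → [7,10]=1  [8,9]=1  [9,10]=2
  size 3 → [6,7,10]=1  [7,9,10]=3  [8,9,10]=3
  size 4 → [6,7,9,10]=4  [7,8,9,10]=6
  size 5 → [6,7,8,9,10]=10
  size 6 → [5,6,7,8,9,10]=10
  size 7 → [4,5,6,7,8,9,10]=10
  size 8 → [3,4,5,6,7,8,9,10]=10
  size 9 → [2,3,4,5,6,7,8,9,10]=10
  first=0(a) contributes 10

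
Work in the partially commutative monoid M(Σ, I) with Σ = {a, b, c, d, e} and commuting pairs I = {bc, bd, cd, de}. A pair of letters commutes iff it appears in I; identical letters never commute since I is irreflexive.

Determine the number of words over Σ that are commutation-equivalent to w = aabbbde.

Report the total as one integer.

5

piece 0:a — minimal
piece 1:a rests on {0:a}
piece 2:b rests on {1:a}
piece 3:b rests on {2:b}
piece 4:b rests on {3:b}
piece 5:d rests on {1:a}
piece 6:e rests on {4:b}
minimal pieces: {0:a}
ways to finish when only these pieces remain (= sum over removing one remaining piece with nothing left below it):
  1 left: {5}→1  {6}→1
  2 left: {4,6}→1  {5,6}→2
  3 left: {3,4,6}→1  {4,5,6}→3
  4 left: {2,3,4,6}→1  {3,4,5,6}→4
  5 left: {2,3,4,5,6}→5
  placing 0:a first → 5 extensions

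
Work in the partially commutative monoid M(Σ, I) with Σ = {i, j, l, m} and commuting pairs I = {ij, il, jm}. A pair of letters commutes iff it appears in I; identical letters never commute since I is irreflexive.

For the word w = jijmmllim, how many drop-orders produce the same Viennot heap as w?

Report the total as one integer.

piece 0:j — minimal
piece 1:i — minimal
piece 2:j rests on {0:j}
piece 3:m rests on {1:i}
piece 4:m rests on {3:m}
piece 5:l rests on {2:j, 4:m}
piece 6:l rests on {5:l}
piece 7:i rests on {4:m}
piece 8:m rests on {6:l, 7:i}
minimal pieces: {0:j, 1:i}
ways to finish when only these pieces remain (= sum over removing one remaining piece with nothing left below it):
  1 left: {8}→1
  2 left: {6,8}→1  {7,8}→1
  3 left: {5,6,8}→1  {6,7,8}→2
  4 left: {2,5,6,8}→1  {5,6,7,8}→3
  5 left: {0,2,5,6,8}→1  {2,5,6,7,8}→4  {4,5,6,7,8}→3
  6 left: {0,2,5,6,7,8}→5  {2,4,5,6,7,8}→7  {3,4,5,6,7,8}→3
  7 left: {0,2,4,5,6,7,8}→12  {1,3,4,5,6,7,8}→3  {2,3,4,5,6,7,8}→10
  placing 0:j first → 13 extensions
  placing 1:i first → 22 extensions
total linear extensions = 35

35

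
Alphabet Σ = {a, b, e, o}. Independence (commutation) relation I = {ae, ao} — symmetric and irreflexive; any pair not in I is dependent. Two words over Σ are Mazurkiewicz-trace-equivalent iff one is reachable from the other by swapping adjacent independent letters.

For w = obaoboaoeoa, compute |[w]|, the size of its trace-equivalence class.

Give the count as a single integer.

#0=o has no predecessor
#1=b depends on [0:o]
#2=a depends on [1:b]
#3=o depends on [1:b]
#4=b depends on [2:a, 3:o]
#5=o depends on [4:b]
#6=a depends on [4:b]
#7=o depends on [5:o]
#8=e depends on [7:o]
#9=o depends on [8:e]
#10=a depends on [6:a]
sources: [0:o]
N(rest) = Σ N(rest − s) over sources s of rest; N(one piece) = 1:
  size 1 → [9]=1  [10]=1
  size 2 → [6,10]=1  [8,9]=1  [9,10]=2
  size 3 → [6,9,10]=3  [7,8,9]=1  [8,9,10]=3
  size 4 → [5,7,8,9]=1  [6,8,9,10]=6  [7,8,9,10]=4
  size 5 → [5,7,8,9,10]=5  [6,7,8,9,10]=10
  size 6 → [5,6,7,8,9,10]=15
  size 7 → [4,5,6,7,8,9,10]=15
  size 8 → [2,4,5,6,7,8,9,10]=15  [3,4,5,6,7,8,9,10]=15
  size 9 → [2,3,4,5,6,7,8,9,10]=30
  first=0(o) contributes 30

30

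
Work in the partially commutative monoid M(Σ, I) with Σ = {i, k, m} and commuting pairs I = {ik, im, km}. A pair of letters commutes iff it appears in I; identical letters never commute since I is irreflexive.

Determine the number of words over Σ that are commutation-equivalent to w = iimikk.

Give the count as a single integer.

piece 0:i — minimal
piece 1:i rests on {0:i}
piece 2:m — minimal
piece 3:i rests on {1:i}
piece 4:k — minimal
piece 5:k rests on {4:k}
minimal pieces: {0:i, 2:m, 4:k}
ways to finish when only these pieces remain (= sum over removing one remaining piece with nothing left below it):
  1 left: {2}→1  {3}→1  {5}→1
  2 left: {1,3}→1  {2,3}→2  {2,5}→2  {3,5}→2  {4,5}→1
  3 left: {0,1,3}→1  {1,2,3}→3  {1,3,5}→3  {2,3,5}→6  {2,4,5}→3  {3,4,5}→3
  4 left: {0,1,2,3}→4  {0,1,3,5}→4  {1,2,3,5}→12  {1,3,4,5}→6  {2,3,4,5}→12
  placing 0:i first → 30 extensions
  placing 2:m first → 10 extensions
  placing 4:k first → 20 extensions
total linear extensions = 60

60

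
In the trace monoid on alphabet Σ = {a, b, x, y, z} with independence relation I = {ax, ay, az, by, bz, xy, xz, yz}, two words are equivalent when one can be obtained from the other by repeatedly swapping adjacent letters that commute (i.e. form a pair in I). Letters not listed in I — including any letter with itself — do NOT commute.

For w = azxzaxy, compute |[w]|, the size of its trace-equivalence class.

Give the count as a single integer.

630

0(a) covers ∅
1(z) covers ∅
2(x) covers ∅
3(z) covers 1:z
4(a) covers 0:a
5(x) covers 2:x
6(y) covers ∅
floor of heap: 0:a, 1:z, 2:x, 6:y
completions by unplaced set U, small U first (add the entries for U minus each lowest piece of U):
  |U|=1: {3}:1  {4}:1  {5}:1  {6}:1
  |U|=2: {0,4}:1  {1,3}:1  {2,5}:1  {3,4}:2  {3,5}:2  {3,6}:2  {4,5}:2  {4,6}:2  {5,6}:2
  |U|=3: {0,3,4}:3  {0,4,5}:3  {0,4,6}:3  {1,3,4}:3  {1,3,5}:3  {1,3,6}:3  {2,3,5}:3  {2,4,5}:3  {2,5,6}:3  {3,4,5}:6  {3,4,6}:6  {3,5,6}:6  {4,5,6}:6
  |U|=4: {0,1,3,4}:6  {0,2,4,5}:6  {0,3,4,5}:12  {0,3,4,6}:12  {0,4,5,6}:12  {1,2,3,5}:6  {1,3,4,5}:12  {1,3,4,6}:12  {1,3,5,6}:12  {2,3,4,5}:12  {2,3,5,6}:12  {2,4,5,6}:12  {3,4,5,6}:24
  |U|=5: {0,1,3,4,5}:30  {0,1,3,4,6}:30  {0,2,3,4,5}:30  {0,2,4,5,6}:30  {0,3,4,5,6}:60  {1,2,3,4,5}:30  {1,2,3,5,6}:30  {1,3,4,5,6}:60  {2,3,4,5,6}:60
  start at 0(a): 180
  start at 1(z): 180
  start at 2(x): 180
  start at 6(y): 90
sum over floor = 630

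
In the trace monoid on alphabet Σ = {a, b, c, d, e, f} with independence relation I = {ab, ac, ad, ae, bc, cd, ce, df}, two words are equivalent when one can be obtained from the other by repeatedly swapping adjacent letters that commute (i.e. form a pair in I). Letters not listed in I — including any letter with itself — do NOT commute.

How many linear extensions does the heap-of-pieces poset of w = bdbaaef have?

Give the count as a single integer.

15

piece 0:b — minimal
piece 1:d rests on {0:b}
piece 2:b rests on {1:d}
piece 3:a — minimal
piece 4:a rests on {3:a}
piece 5:e rests on {2:b}
piece 6:f rests on {4:a, 5:e}
minimal pieces: {0:b, 3:a}
ways to finish when only these pieces remain (= sum over removing one remaining piece with nothing left below it):
  1 left: {6}→1
  2 left: {4,6}→1  {5,6}→1
  3 left: {2,5,6}→1  {3,4,6}→1  {4,5,6}→2
  4 left: {1,2,5,6}→1  {2,4,5,6}→3  {3,4,5,6}→3
  5 left: {0,1,2,5,6}→1  {1,2,4,5,6}→4  {2,3,4,5,6}→6
  placing 0:b first → 10 extensions
  placing 3:a first → 5 extensions
total linear extensions = 15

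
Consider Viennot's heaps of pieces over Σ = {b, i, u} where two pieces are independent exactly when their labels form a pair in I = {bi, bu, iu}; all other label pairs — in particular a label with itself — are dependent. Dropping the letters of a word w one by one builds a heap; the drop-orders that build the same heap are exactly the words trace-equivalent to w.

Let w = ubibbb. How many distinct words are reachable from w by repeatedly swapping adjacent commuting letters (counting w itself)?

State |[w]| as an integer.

30

0(u) covers ∅
1(b) covers ∅
2(i) covers ∅
3(b) covers 1:b
4(b) covers 3:b
5(b) covers 4:b
floor of heap: 0:u, 1:b, 2:i
completions by unplaced set U, small U first (add the entries for U minus each lowest piece of U):
  |U|=1: {0}:1  {2}:1  {5}:1
  |U|=2: {0,2}:2  {0,5}:2  {2,5}:2  {4,5}:1
  |U|=3: {0,2,5}:6  {0,4,5}:3  {2,4,5}:3  {3,4,5}:1
  |U|=4: {0,2,4,5}:12  {0,3,4,5}:4  {1,3,4,5}:1  {2,3,4,5}:4
  start at 0(u): 5
  start at 1(b): 20
  start at 2(i): 5
sum over floor = 30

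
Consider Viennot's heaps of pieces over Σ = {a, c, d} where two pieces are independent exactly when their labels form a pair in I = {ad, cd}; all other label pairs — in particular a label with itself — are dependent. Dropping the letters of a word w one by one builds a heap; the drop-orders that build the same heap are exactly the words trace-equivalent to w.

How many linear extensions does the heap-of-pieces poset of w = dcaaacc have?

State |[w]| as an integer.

7

piece 0:d — minimal
piece 1:c — minimal
piece 2:a rests on {1:c}
piece 3:a rests on {2:a}
piece 4:a rests on {3:a}
piece 5:c rests on {4:a}
piece 6:c rests on {5:c}
minimal pieces: {0:d, 1:c}
ways to finish when only these pieces remain (= sum over removing one remaining piece with nothing left below it):
  1 left: {0}→1  {6}→1
  2 left: {0,6}→2  {5,6}→1
  3 left: {0,5,6}→3  {4,5,6}→1
  4 left: {0,4,5,6}→4  {3,4,5,6}→1
  5 left: {0,3,4,5,6}→5  {2,3,4,5,6}→1
  placing 0:d first → 1 extensions
  placing 1:c first → 6 extensions
total linear extensions = 7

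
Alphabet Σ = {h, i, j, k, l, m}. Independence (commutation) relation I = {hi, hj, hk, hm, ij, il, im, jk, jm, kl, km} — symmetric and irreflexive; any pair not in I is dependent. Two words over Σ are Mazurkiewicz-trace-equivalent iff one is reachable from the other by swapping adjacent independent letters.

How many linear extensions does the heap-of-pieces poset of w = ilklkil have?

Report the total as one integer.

0(i) covers ∅
1(l) covers ∅
2(k) covers 0:i
3(l) covers 1:l
4(k) covers 2:k
5(i) covers 4:k
6(l) covers 3:l
floor of heap: 0:i, 1:l
completions by unplaced set U, small U first (add the entries for U minus each lowest piece of U):
  |U|=1: {5}:1  {6}:1
  |U|=2: {3,6}:1  {4,5}:1  {5,6}:2
  |U|=3: {1,3,6}:1  {2,4,5}:1  {3,5,6}:3  {4,5,6}:3
  |U|=4: {0,2,4,5}:1  {1,3,5,6}:4  {2,4,5,6}:4  {3,4,5,6}:6
  |U|=5: {0,2,4,5,6}:5  {1,3,4,5,6}:10  {2,3,4,5,6}:10
  start at 0(i): 20
  start at 1(l): 15
sum over floor = 35

35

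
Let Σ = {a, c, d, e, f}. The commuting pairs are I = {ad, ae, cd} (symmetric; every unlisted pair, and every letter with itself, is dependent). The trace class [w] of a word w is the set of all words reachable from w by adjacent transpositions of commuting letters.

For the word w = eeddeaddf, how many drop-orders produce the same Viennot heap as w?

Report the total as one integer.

8

0(e) covers ∅
1(e) covers 0:e
2(d) covers 1:e
3(d) covers 2:d
4(e) covers 3:d
5(a) covers ∅
6(d) covers 4:e
7(d) covers 6:d
8(f) covers 5:a, 7:d
floor of heap: 0:e, 5:a
completions by unplaced set U, small U first (add the entries for U minus each lowest piece of U):
  |U|=1: {8}:1
  |U|=2: {5,8}:1  {7,8}:1
  |U|=3: {5,7,8}:2  {6,7,8}:1
  |U|=4: {4,6,7,8}:1  {5,6,7,8}:3
  |U|=5: {3,4,6,7,8}:1  {4,5,6,7,8}:4
  |U|=6: {2,3,4,6,7,8}:1  {3,4,5,6,7,8}:5
  |U|=7: {1,2,3,4,6,7,8}:1  {2,3,4,5,6,7,8}:6
  start at 0(e): 7
  start at 5(a): 1
sum over floor = 8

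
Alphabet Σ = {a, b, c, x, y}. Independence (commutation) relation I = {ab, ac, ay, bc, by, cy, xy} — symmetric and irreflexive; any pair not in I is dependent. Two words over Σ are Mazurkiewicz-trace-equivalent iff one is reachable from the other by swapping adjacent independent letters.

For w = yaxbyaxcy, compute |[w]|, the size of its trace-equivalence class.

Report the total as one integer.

#0=y has no predecessor
#1=a has no predecessor
#2=x depends on [1:a]
#3=b depends on [2:x]
#4=y depends on [0:y]
#5=a depends on [2:x]
#6=x depends on [3:b, 5:a]
#7=c depends on [6:x]
#8=y depends on [4:y]
sources: [0:y, 1:a]
N(rest) = Σ N(rest − s) over sources s of rest; N(one piece) = 1:
  size 1 → [7]=1  [8]=1
  size 2 → [4,8]=1  [6,7]=1  [7,8]=2
  size 3 → [0,4,8]=1  [3,6,7]=1  [4,7,8]=3  [5,6,7]=1  [6,7,8]=3
  size 4 → [0,4,7,8]=4  [3,5,6,7]=2  [3,6,7,8]=4  [4,6,7,8]=6  [5,6,7,8]=4
  size 5 → [0,4,6,7,8]=10  [2,3,5,6,7]=2  [3,4,6,7,8]=10  [3,5,6,7,8]=10  [4,5,6,7,8]=10
  size 6 → [0,3,4,6,7,8]=20  [0,4,5,6,7,8]=20  [1,2,3,5,6,7]=2  [2,3,5,6,7,8]=12  [3,4,5,6,7,8]=30
  size 7 → [0,3,4,5,6,7,8]=70  [1,2,3,5,6,7,8]=14  [2,3,4,5,6,7,8]=42
  first=0(y) contributes 56
  first=1(a) contributes 112
|[w]| = 168

168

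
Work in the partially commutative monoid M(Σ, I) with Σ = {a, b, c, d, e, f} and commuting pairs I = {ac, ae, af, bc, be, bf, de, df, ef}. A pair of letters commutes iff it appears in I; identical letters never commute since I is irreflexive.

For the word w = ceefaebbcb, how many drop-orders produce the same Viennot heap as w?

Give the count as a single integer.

840

0(c) covers ∅
1(e) covers 0:c
2(e) covers 1:e
3(f) covers 0:c
4(a) covers ∅
5(e) covers 2:e
6(b) covers 4:a
7(b) covers 6:b
8(c) covers 3:f, 5:e
9(b) covers 7:b
floor of heap: 0:c, 4:a
completions by unplaced set U, small U first (add the entries for U minus each lowest piece of U):
  |U|=1: {8}:1  {9}:1
  |U|=2: {3,8}:1  {5,8}:1  {7,9}:1  {8,9}:2
  |U|=3: {2,5,8}:1  {3,5,8}:2  {3,8,9}:3  {5,8,9}:3  {6,7,9}:1  {7,8,9}:3
  |U|=4: {1,2,5,8}:1  {2,3,5,8}:3  {2,5,8,9}:4  {3,5,8,9}:8  {3,7,8,9}:6  {4,6,7,9}:1  {5,7,8,9}:6  {6,7,8,9}:4
  |U|=5: {1,2,3,5,8}:4  {1,2,5,8,9}:5  {2,3,5,8,9}:15  {2,5,7,8,9}:10  {3,5,7,8,9}:20  {3,6,7,8,9}:10  {4,6,7,8,9}:5  {5,6,7,8,9}:10
  |U|=6: {0,1,2,3,5,8}:4  {1,2,3,5,8,9}:24  {1,2,5,7,8,9}:15  {2,3,5,7,8,9}:45  {2,5,6,7,8,9}:20  {3,4,6,7,8,9}:15  {3,5,6,7,8,9}:40  {4,5,6,7,8,9}:15
  |U|=7: {0,1,2,3,5,8,9}:28  {1,2,3,5,7,8,9}:84  {1,2,5,6,7,8,9}:35  {2,3,5,6,7,8,9}:105  {2,4,5,6,7,8,9}:35  {3,4,5,6,7,8,9}:70
  |U|=8: {0,1,2,3,5,7,8,9}:112  {1,2,3,5,6,7,8,9}:224  {1,2,4,5,6,7,8,9}:70  {2,3,4,5,6,7,8,9}:210
  start at 0(c): 504
  start at 4(a): 336
sum over floor = 840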